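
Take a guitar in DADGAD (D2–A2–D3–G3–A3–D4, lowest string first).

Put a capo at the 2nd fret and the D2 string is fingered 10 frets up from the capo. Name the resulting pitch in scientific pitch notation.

The capo raises the open D2 by 2 semitones to E2; fretting 10 more gives D2 + 2 + 10 = D2 + 12 semitones = D3.

D3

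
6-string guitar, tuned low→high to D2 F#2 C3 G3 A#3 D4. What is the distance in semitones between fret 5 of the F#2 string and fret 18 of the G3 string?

F#2 at fret 5 → B2 (MIDI 47); G3 at fret 18 → C#5 (MIDI 73).
47 − 73 = -26, so the two pitches are 26 semitones apart, with C#5 the higher.

26 semitones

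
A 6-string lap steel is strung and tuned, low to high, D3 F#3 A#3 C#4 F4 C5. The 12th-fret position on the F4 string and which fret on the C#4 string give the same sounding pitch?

16

F4 at fret 12 is F4 + 12 semitones = F5.
The open C#4 string is 4 semitones below the open F4, so the same pitch on the C#4 string lies at fret 12 + 4 = 16.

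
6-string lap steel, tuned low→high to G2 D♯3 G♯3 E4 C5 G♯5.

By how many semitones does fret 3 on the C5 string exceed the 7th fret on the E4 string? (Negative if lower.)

4 semitones

C5 at fret 3 → D♯5 (MIDI 75); E4 at fret 7 → B4 (MIDI 71).
75 − 71 = 4, so the two pitches are 4 semitones apart.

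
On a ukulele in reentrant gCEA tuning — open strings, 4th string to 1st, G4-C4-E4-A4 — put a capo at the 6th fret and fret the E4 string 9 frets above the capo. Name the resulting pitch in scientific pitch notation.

G5

The capo raises the open E4 by 6 semitones to A#4; fretting 9 more gives E4 + 6 + 9 = E4 + 15 semitones = G5.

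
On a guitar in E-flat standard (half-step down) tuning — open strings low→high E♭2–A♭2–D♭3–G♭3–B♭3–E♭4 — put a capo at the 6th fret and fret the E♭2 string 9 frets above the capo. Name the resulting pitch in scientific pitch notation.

The capo raises the open E♭2 by 6 semitones to A2; fretting 9 more gives E♭2 + 6 + 9 = E♭2 + 15 semitones = G♭3.

G♭3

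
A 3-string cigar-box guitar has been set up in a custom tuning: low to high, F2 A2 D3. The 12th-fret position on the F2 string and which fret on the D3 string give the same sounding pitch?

3

Fret 12 on F2 is MIDI 41 + 12 = 53 (F3). On the D3 string (open MIDI 50), that pitch is 53 − 50 = fret 3.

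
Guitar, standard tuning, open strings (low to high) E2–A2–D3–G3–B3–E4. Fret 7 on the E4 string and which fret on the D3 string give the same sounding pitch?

21

E4 at fret 7 is E4 + 7 semitones = B4.
The open D3 string is 14 semitones below the open E4, so the same pitch on the D3 string lies at fret 7 + 14 = 21.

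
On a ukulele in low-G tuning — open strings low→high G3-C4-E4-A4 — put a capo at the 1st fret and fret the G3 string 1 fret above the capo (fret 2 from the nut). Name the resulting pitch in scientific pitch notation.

A3

The capo raises the open G3 by 1 semitone to G#3; fretting 1 more gives G3 + 1 + 1 = G3 + 2 semitones = A3.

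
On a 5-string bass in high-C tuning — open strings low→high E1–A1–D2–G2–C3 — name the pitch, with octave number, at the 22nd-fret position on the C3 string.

A♯4

C3 is MIDI 48. Adding 22 gives 70, which is A♯4.
(Equivalently spelled B♭4.)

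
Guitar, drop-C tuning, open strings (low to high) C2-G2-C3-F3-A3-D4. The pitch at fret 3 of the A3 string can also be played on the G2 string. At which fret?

17

Fret 3 on A3 is MIDI 57 + 3 = 60 (C4). On the G2 string (open MIDI 43), that pitch is 60 − 43 = fret 17.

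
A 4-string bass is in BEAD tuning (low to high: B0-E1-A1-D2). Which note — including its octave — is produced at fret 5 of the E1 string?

A1

Each fret is one semitone, so E1 + 5 = A1.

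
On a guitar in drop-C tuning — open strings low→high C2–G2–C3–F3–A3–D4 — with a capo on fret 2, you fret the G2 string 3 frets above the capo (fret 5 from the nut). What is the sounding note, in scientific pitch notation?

The capo raises the open G2 by 2 semitones to A2; fretting 3 more gives G2 + 2 + 3 = G2 + 5 semitones = C3.

C3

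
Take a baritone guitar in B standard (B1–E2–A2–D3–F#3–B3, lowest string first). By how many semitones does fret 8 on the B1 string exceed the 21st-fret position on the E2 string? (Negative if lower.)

-18 semitones

B1 at fret 8 → G2 (MIDI 43); E2 at fret 21 → C#4 (MIDI 61).
43 − 61 = -18, so the two pitches are 18 semitones apart.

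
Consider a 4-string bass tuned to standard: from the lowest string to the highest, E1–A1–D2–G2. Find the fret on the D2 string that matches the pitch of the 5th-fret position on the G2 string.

10

Fret 5 on G2 is MIDI 43 + 5 = 48 (C3). On the D2 string (open MIDI 38), that pitch is 48 − 38 = fret 10.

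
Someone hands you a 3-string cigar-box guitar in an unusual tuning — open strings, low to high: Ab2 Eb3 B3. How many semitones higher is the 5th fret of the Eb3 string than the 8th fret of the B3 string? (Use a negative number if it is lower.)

Eb3 at fret 5 → Ab3 (MIDI 56); B3 at fret 8 → G4 (MIDI 67).
56 − 67 = -11, so the two pitches are 11 semitones apart.

-11 semitones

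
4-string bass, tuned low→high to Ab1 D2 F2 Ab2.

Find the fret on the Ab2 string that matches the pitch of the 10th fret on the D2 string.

Fret 10 on D2 is MIDI 38 + 10 = 48 (C3). On the Ab2 string (open MIDI 44), that pitch is 48 − 44 = fret 4.

4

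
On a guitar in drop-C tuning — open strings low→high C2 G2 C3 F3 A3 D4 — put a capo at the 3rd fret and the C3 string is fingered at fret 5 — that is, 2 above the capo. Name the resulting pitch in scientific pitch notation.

The capo raises the open C3 by 3 semitones to D#3; fretting 2 more gives C3 + 3 + 2 = C3 + 5 semitones = F3.

F3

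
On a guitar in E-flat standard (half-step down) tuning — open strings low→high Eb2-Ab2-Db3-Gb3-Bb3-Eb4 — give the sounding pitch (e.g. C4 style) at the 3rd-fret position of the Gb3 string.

The open Gb3 string plus 3 semitones: Gb–G–Ab–A.
No B→C boundary is crossed, so the octave stays at 3.

A3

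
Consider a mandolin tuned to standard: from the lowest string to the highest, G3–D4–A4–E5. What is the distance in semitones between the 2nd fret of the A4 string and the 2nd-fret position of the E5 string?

A4 at fret 2 → B4 (MIDI 71); E5 at fret 2 → F♯5 (MIDI 78).
71 − 78 = -7, so the two pitches are 7 semitones apart, with F♯5 the higher.

7 semitones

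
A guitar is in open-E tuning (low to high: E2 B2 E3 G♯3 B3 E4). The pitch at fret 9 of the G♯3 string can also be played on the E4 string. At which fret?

1

G♯3 at fret 9 is G♯3 + 9 semitones = F4.
The open E4 string is 8 semitones above the open G♯3, so the same pitch on the E4 string lies at fret 9 − 8 = 1.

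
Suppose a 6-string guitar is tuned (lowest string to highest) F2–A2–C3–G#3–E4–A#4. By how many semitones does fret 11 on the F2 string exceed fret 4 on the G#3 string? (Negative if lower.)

-8 semitones

F2 at fret 11 → E3 (MIDI 52); G#3 at fret 4 → C4 (MIDI 60).
52 − 60 = -8, so the two pitches are 8 semitones apart.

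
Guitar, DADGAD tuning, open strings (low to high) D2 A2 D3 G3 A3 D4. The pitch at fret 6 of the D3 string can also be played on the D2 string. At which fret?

Fret 6 on D3 is MIDI 50 + 6 = 56 (G#3). On the D2 string (open MIDI 38), that pitch is 56 − 38 = fret 18.

18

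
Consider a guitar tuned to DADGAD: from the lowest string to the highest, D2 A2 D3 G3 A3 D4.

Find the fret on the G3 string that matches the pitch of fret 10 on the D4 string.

17

D4 at fret 10 is D4 + 10 semitones = C5.
The open G3 string is 7 semitones below the open D4, so the same pitch on the G3 string lies at fret 10 + 7 = 17.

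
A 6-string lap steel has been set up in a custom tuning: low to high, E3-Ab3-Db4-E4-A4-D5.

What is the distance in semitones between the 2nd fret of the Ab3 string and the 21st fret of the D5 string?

37 semitones

Ab3 at fret 2 → Bb3 (MIDI 58); D5 at fret 21 → B6 (MIDI 95).
58 − 95 = -37, so the two pitches are 37 semitones apart, with B6 the higher.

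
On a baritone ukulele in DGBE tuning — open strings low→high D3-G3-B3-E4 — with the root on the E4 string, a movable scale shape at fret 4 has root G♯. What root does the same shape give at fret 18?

A♯

Moving from fret 4 to fret 18 shifts the root by 14 semitones.
G♯ up 14 semitones is A♯.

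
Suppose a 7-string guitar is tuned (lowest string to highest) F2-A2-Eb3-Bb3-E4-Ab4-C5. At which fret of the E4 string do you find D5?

10

D5 is 10 semitones above the open E4 (E–F–Gb–G–…–C–Db–D), so it sits at fret 10.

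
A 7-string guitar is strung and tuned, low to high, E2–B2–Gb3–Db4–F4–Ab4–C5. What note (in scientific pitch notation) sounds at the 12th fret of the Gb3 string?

The open Gb3 string plus 12 semitones: Gb–G–Ab–A–…–E–F–Gb.
The walk passes from B into C once, so the octave number goes from 3 to 4.

Gb4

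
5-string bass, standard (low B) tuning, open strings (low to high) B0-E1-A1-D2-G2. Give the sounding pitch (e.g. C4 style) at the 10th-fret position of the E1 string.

D2

Each fret is one semitone, so E1 + 10 = D2.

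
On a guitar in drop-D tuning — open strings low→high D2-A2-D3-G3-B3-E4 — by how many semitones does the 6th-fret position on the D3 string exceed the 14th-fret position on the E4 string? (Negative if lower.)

-22 semitones

D3 at fret 6 → G#3 (MIDI 56); E4 at fret 14 → F#5 (MIDI 78).
56 − 78 = -22, so the two pitches are 22 semitones apart.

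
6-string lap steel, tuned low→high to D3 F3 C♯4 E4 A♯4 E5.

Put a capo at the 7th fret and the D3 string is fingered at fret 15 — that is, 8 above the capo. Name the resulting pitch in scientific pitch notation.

F4

The capo raises the open D3 by 7 semitones to A3; fretting 8 more gives D3 + 7 + 8 = D3 + 15 semitones = F4.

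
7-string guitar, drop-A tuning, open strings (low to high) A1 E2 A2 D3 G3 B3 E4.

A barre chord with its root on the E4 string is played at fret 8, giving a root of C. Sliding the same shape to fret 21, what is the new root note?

C#

Moving from fret 8 to fret 21 shifts the root by 13 semitones.
C up 13 semitones is C#.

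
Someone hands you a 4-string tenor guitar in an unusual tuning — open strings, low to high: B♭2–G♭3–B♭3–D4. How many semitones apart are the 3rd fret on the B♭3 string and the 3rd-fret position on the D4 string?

4 semitones

B♭3 at fret 3 → D♭4 (MIDI 61); D4 at fret 3 → F4 (MIDI 65).
61 − 65 = -4, so the two pitches are 4 semitones apart, with F4 the higher.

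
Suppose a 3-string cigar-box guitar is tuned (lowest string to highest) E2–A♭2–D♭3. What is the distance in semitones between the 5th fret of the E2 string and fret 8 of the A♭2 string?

7 semitones

E2 at fret 5 → A2 (MIDI 45); A♭2 at fret 8 → E3 (MIDI 52).
45 − 52 = -7, so the two pitches are 7 semitones apart, with E3 the higher.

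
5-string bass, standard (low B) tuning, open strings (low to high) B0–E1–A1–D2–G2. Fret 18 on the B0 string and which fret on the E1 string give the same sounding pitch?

Fret 18 on B0 is MIDI 23 + 18 = 41 (F2). On the E1 string (open MIDI 28), that pitch is 41 − 28 = fret 13.

13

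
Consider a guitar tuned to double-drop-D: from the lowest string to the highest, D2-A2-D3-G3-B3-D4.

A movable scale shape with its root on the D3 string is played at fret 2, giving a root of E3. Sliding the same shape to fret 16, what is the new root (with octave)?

F♯4

Moving from fret 2 to fret 16 shifts the root by 14 semitones.
E3 up 14 semitones is F♯4.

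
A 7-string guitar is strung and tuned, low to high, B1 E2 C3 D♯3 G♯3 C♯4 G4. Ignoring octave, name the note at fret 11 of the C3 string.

C3 is MIDI 48. Adding 11 gives 59; 59 mod 12 = 11, i.e. B.

B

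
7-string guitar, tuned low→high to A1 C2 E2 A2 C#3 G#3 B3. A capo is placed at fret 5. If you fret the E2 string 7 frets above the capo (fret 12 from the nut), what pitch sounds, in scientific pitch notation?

The capo raises the open E2 by 5 semitones to A2; fretting 7 more gives E2 + 5 + 7 = E2 + 12 semitones = E3.

E3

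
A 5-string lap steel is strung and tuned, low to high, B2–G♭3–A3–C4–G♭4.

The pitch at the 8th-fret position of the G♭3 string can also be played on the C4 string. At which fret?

Fret 8 on G♭3 is MIDI 54 + 8 = 62 (D4). On the C4 string (open MIDI 60), that pitch is 62 − 60 = fret 2.

2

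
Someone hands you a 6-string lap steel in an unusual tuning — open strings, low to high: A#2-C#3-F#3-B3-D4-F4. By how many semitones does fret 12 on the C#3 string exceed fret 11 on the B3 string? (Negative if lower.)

-9 semitones

C#3 at fret 12 → C#4 (MIDI 61); B3 at fret 11 → A#4 (MIDI 70).
61 − 70 = -9, so the two pitches are 9 semitones apart.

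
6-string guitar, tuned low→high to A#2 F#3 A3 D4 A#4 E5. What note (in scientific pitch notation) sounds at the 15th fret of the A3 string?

A3 is MIDI 57. Adding 15 gives 72, which is C5.

C5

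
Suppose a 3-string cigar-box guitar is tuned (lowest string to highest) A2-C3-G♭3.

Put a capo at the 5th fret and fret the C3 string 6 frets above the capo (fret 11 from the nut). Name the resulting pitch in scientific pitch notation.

The capo raises the open C3 by 5 semitones to F3; fretting 6 more gives C3 + 5 + 6 = C3 + 11 semitones = B3.

B3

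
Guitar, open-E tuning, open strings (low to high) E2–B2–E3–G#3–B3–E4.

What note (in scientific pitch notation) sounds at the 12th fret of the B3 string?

B4

B3 is MIDI 59. Adding 12 gives 71, which is B4.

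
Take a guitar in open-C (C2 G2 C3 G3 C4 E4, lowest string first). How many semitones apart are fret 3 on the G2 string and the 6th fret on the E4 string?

G2 at fret 3 → A♯2 (MIDI 46); E4 at fret 6 → A♯4 (MIDI 70).
46 − 70 = -24, so the two pitches are 24 semitones apart, with A♯4 the higher.

24 semitones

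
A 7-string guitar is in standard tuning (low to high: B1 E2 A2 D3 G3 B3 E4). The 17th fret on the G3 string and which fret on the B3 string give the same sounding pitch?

Fret 17 on G3 is MIDI 55 + 17 = 72 (C5). On the B3 string (open MIDI 59), that pitch is 72 − 59 = fret 13.

13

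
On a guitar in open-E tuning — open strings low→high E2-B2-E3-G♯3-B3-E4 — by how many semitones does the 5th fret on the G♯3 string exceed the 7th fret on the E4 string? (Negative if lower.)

G♯3 at fret 5 → C♯4 (MIDI 61); E4 at fret 7 → B4 (MIDI 71).
61 − 71 = -10, so the two pitches are 10 semitones apart.

-10 semitones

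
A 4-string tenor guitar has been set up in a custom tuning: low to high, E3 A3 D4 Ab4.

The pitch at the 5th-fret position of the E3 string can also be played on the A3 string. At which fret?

0

E3 at fret 5 is E3 + 5 semitones = A3.
The open A3 string is 5 semitones above the open E3, so the same pitch on the A3 string lies at fret 5 − 5 = 0.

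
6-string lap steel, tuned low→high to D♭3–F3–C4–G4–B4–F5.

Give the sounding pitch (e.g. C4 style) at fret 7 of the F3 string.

C4

F3 is MIDI 53. Adding 7 gives 60, which is C4.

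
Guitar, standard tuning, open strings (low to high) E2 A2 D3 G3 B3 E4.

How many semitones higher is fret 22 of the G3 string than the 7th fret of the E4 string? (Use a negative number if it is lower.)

G3 at fret 22 → F5 (MIDI 77); E4 at fret 7 → B4 (MIDI 71).
77 − 71 = 6, so the two pitches are 6 semitones apart.

6 semitones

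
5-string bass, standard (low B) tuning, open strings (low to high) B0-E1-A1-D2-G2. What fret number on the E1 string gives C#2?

C#2 is 9 semitones above the open E1 (E–F–F#–G–G#–A–A#–B–C–C#), so it sits at fret 9.

9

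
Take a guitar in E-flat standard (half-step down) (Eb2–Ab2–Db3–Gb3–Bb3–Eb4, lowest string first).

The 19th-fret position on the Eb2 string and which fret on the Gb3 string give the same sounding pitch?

Eb2 at fret 19 is Eb2 + 19 semitones = Bb3.
The open Gb3 string is 15 semitones above the open Eb2, so the same pitch on the Gb3 string lies at fret 19 − 15 = 4.

4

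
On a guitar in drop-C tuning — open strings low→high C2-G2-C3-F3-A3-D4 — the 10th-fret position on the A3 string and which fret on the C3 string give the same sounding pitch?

19

Fret 10 on A3 is MIDI 57 + 10 = 67 (G4). On the C3 string (open MIDI 48), that pitch is 67 − 48 = fret 19.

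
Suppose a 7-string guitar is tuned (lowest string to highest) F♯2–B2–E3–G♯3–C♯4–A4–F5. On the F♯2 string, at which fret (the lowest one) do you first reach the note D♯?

9

From F♯2, count semitones up the chromatic scale until reaching D♯: F#–G–G#–A–A#–B–C–C#–D–D# — 9 steps.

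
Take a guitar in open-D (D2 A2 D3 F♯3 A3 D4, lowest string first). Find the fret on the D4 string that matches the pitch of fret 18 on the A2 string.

1

Fret 18 on A2 is MIDI 45 + 18 = 63 (D♯4). On the D4 string (open MIDI 62), that pitch is 63 − 62 = fret 1.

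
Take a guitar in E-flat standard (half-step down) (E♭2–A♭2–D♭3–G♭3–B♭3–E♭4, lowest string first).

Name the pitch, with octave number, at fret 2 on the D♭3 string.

Each fret is one semitone, so D♭3 + 2 = E♭3.

E♭3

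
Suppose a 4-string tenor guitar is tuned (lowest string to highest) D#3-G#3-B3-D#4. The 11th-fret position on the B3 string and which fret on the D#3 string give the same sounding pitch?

19

Fret 11 on B3 is MIDI 59 + 11 = 70 (A#4). On the D#3 string (open MIDI 51), that pitch is 70 − 51 = fret 19.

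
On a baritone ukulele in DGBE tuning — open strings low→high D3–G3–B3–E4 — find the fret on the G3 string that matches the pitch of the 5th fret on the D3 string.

0

D3 at fret 5 is D3 + 5 semitones = G3.
The open G3 string is 5 semitones above the open D3, so the same pitch on the G3 string lies at fret 5 − 5 = 0.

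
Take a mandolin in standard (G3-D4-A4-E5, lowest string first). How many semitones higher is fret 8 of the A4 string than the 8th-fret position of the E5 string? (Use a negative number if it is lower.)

A4 at fret 8 → F5 (MIDI 77); E5 at fret 8 → C6 (MIDI 84).
77 − 84 = -7, so the two pitches are 7 semitones apart.

-7 semitones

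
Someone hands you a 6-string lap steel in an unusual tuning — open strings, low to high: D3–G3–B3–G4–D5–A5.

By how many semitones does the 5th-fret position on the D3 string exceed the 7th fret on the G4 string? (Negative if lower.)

D3 at fret 5 → G3 (MIDI 55); G4 at fret 7 → D5 (MIDI 74).
55 − 74 = -19, so the two pitches are 19 semitones apart.

-19 semitones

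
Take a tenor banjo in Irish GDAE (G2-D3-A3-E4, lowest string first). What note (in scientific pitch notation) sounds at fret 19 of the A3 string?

The open A3 string plus 19 semitones: A–A#–B–C–…–D–D#–E.
The walk passes from B into C 2 times, so the octave number goes from 3 to 5.

E5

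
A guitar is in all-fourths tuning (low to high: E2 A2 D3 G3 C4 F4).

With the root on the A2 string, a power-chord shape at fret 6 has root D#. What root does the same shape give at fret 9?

Moving from fret 6 to fret 9 shifts the root by 3 semitones.
D# up 3 semitones is F#.

F#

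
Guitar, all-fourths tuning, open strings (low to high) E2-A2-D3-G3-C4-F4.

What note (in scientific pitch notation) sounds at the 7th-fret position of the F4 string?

The open F4 string plus 7 semitones: F–F#–G–G#–A–A#–B–C.
The walk passes from B into C once, so the octave number goes from 4 to 5.

C5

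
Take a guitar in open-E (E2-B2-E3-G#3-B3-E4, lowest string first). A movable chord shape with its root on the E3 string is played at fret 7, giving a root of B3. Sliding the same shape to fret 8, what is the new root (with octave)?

C4

Moving from fret 7 to fret 8 shifts the root by 1 semitone.
B3 up 1 semitone is C4.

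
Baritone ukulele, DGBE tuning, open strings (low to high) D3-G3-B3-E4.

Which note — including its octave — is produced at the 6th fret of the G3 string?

C#4

G3 is MIDI 55. Adding 6 gives 61, which is C#4.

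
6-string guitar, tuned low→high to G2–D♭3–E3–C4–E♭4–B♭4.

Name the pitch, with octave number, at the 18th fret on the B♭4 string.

E6

The open B♭4 string plus 18 semitones: Bb–B–C–Db–…–D–Eb–E.
The walk passes from B into C 2 times, so the octave number goes from 4 to 6.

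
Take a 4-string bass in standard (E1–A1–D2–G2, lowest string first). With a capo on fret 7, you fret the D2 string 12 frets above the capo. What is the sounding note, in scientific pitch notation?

The capo raises the open D2 by 7 semitones to A2; fretting 12 more gives D2 + 7 + 12 = D2 + 19 semitones = A3.

A3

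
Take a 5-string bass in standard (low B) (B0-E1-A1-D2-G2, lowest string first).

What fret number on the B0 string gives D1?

3

D1 is 3 semitones above the open B0 (B–C–C#–D), so it sits at fret 3.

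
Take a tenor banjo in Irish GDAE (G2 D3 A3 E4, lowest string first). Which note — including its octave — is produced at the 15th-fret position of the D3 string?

F4

Each fret is one semitone, so D3 + 15 = F4.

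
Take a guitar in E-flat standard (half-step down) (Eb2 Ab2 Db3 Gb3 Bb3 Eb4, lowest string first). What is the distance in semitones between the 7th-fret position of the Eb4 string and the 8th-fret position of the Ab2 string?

Eb4 at fret 7 → Bb4 (MIDI 70); Ab2 at fret 8 → E3 (MIDI 52).
70 − 52 = 18, so the two pitches are 18 semitones apart, with Bb4 the higher.

18 semitones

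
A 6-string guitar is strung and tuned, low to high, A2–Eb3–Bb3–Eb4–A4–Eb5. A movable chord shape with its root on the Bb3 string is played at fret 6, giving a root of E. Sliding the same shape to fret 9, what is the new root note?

G

Moving from fret 6 to fret 9 shifts the root by 3 semitones.
E up 3 semitones is G.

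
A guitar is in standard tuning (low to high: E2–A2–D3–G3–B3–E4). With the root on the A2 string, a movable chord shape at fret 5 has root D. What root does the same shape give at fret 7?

E

Moving from fret 5 to fret 7 shifts the root by 2 semitones.
D up 2 semitones is E.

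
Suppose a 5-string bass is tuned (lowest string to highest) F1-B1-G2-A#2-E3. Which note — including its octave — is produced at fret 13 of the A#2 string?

B3

The open A#2 string plus 13 semitones: A#–B–C–C#–…–A–A#–B.
The walk passes from B into C once, so the octave number goes from 2 to 3.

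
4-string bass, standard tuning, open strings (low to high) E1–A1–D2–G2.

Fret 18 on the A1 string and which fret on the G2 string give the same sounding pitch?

8

Fret 18 on A1 is MIDI 33 + 18 = 51 (D♯3). On the G2 string (open MIDI 43), that pitch is 51 − 43 = fret 8.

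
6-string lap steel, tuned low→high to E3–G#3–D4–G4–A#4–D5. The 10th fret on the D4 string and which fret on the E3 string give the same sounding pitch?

20

D4 at fret 10 is D4 + 10 semitones = C5.
The open E3 string is 10 semitones below the open D4, so the same pitch on the E3 string lies at fret 10 + 10 = 20.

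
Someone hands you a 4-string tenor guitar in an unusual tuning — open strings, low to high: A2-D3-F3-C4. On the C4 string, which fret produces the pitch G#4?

8

G#4 is 8 semitones above the open C4 (C–C#–D–D#–E–F–F#–G–G#), so it sits at fret 8.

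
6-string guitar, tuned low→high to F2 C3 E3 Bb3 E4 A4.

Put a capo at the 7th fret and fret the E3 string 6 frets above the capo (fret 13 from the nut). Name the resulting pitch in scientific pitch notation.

F4

The capo raises the open E3 by 7 semitones to B3; fretting 6 more gives E3 + 7 + 6 = E3 + 13 semitones = F4.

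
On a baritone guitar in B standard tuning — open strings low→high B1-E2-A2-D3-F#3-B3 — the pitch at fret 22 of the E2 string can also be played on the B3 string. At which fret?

3

E2 at fret 22 is E2 + 22 semitones = D4.
The open B3 string is 19 semitones above the open E2, so the same pitch on the B3 string lies at fret 22 − 19 = 3.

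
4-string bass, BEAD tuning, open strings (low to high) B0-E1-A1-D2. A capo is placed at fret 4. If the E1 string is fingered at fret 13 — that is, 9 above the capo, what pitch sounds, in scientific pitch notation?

The capo raises the open E1 by 4 semitones to G#1; fretting 9 more gives E1 + 4 + 9 = E1 + 13 semitones = F2.

F2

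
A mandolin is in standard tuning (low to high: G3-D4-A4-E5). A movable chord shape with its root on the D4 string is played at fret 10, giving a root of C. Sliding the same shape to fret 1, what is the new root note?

D♯

Moving from fret 10 to fret 1 shifts the root by -9 semitones.
C down 9 semitones is D♯.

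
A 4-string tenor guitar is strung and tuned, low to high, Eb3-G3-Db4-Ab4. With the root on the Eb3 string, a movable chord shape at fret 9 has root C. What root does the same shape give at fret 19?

Moving from fret 9 to fret 19 shifts the root by 10 semitones.
C up 10 semitones is Bb.

Bb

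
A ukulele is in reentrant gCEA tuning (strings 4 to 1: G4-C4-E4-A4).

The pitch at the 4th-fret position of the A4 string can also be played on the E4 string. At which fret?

A4 at fret 4 is A4 + 4 semitones = C#5.
The open E4 string is 5 semitones below the open A4, so the same pitch on the E4 string lies at fret 4 + 5 = 9.

9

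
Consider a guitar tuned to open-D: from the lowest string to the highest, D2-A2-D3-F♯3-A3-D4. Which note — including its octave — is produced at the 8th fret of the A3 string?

Each fret is one semitone, so A3 + 8 = F4.

F4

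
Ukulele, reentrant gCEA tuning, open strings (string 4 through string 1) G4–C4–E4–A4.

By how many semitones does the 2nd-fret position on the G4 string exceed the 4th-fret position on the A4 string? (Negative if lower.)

-4 semitones

G4 at fret 2 → A4 (MIDI 69); A4 at fret 4 → C#5 (MIDI 73).
69 − 73 = -4, so the two pitches are 4 semitones apart.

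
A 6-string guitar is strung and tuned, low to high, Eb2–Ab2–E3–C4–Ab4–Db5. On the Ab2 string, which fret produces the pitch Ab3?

Ab3 is 12 semitones above the open Ab2 (Ab–A–Bb–B–…–Gb–G–Ab), so it sits at fret 12.

12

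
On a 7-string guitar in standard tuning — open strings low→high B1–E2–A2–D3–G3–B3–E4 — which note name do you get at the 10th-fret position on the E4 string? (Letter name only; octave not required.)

D

Each fret is one semitone, so E4 + 10 = D.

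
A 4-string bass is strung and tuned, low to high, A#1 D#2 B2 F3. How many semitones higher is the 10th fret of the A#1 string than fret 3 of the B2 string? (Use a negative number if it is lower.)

-6 semitones

A#1 at fret 10 → G#2 (MIDI 44); B2 at fret 3 → D3 (MIDI 50).
44 − 50 = -6, so the two pitches are 6 semitones apart.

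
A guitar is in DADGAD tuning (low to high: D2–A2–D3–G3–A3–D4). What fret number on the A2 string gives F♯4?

21

F♯4 is 21 semitones above the open A2 (A–A#–B–C–…–E–F–F#), so it sits at fret 21.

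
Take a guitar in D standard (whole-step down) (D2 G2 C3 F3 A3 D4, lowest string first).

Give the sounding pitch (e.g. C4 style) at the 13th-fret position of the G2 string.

G2 is MIDI 43. Adding 13 gives 56, which is G#3.
(Equivalently spelled Ab3.)

G#3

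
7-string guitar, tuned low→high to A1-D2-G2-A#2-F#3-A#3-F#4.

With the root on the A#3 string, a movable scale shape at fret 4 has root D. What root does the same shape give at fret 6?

E

Moving from fret 4 to fret 6 shifts the root by 2 semitones.
D up 2 semitones is E.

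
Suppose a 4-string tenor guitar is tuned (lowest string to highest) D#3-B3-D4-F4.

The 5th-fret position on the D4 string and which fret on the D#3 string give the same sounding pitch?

D4 at fret 5 is D4 + 5 semitones = G4.
The open D#3 string is 11 semitones below the open D4, so the same pitch on the D#3 string lies at fret 5 + 11 = 16.

16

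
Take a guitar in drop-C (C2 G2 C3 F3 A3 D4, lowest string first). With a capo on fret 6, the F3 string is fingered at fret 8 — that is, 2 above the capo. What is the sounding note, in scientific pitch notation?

The capo raises the open F3 by 6 semitones to B3; fretting 2 more gives F3 + 6 + 2 = F3 + 8 semitones = C♯4.

C♯4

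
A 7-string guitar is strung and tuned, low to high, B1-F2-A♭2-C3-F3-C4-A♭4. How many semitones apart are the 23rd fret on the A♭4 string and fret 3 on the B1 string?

53 semitones

A♭4 at fret 23 → G6 (MIDI 91); B1 at fret 3 → D2 (MIDI 38).
91 − 38 = 53, so the two pitches are 53 semitones apart, with G6 the higher.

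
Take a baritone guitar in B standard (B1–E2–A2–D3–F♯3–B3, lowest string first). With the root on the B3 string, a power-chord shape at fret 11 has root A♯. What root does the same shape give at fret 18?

Moving from fret 11 to fret 18 shifts the root by 7 semitones.
A♯ up 7 semitones is F.

F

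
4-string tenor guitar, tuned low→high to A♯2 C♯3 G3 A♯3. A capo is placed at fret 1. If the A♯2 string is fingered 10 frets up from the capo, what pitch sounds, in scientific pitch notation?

A3

The capo raises the open A♯2 by 1 semitone to B2; fretting 10 more gives A♯2 + 1 + 10 = A♯2 + 11 semitones = A3.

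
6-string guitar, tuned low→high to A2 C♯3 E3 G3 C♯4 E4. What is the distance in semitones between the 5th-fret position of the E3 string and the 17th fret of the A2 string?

5 semitones

E3 at fret 5 → A3 (MIDI 57); A2 at fret 17 → D4 (MIDI 62).
57 − 62 = -5, so the two pitches are 5 semitones apart, with D4 the higher.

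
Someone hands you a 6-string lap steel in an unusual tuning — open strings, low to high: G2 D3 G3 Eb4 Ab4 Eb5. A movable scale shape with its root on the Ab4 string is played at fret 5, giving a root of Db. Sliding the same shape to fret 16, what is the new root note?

Moving from fret 5 to fret 16 shifts the root by 11 semitones.
Db up 11 semitones is C.

C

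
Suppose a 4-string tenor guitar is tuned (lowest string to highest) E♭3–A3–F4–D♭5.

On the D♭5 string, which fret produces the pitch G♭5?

G♭5 is 5 semitones above the open D♭5 (Db–D–Eb–E–F–Gb), so it sits at fret 5.

5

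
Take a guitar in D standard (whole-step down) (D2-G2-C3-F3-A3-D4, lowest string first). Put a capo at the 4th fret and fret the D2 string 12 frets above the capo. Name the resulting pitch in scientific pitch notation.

The capo raises the open D2 by 4 semitones to F#2; fretting 12 more gives D2 + 4 + 12 = D2 + 16 semitones = F#3.

F#3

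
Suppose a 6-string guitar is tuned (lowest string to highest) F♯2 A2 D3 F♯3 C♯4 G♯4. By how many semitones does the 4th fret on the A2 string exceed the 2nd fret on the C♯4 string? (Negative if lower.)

A2 at fret 4 → C♯3 (MIDI 49); C♯4 at fret 2 → D♯4 (MIDI 63).
49 − 63 = -14, so the two pitches are 14 semitones apart.

-14 semitones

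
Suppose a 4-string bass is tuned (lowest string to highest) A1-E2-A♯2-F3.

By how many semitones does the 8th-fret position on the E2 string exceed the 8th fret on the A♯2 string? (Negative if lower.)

E2 at fret 8 → C3 (MIDI 48); A♯2 at fret 8 → F♯3 (MIDI 54).
48 − 54 = -6, so the two pitches are 6 semitones apart.

-6 semitones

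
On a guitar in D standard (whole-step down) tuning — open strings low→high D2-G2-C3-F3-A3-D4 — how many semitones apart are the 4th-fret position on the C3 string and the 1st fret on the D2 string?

13 semitones

C3 at fret 4 → E3 (MIDI 52); D2 at fret 1 → D♯2 (MIDI 39).
52 − 39 = 13, so the two pitches are 13 semitones apart, with E3 the higher.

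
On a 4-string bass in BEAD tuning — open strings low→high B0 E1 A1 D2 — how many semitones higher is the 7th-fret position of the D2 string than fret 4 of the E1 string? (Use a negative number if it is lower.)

13 semitones

D2 at fret 7 → A2 (MIDI 45); E1 at fret 4 → G#1 (MIDI 32).
45 − 32 = 13, so the two pitches are 13 semitones apart.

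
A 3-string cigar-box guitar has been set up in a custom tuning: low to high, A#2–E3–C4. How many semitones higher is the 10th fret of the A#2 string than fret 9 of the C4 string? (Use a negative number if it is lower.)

A#2 at fret 10 → G#3 (MIDI 56); C4 at fret 9 → A4 (MIDI 69).
56 − 69 = -13, so the two pitches are 13 semitones apart.

-13 semitones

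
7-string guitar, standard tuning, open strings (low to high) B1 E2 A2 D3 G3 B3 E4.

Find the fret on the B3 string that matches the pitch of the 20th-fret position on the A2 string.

6

Fret 20 on A2 is MIDI 45 + 20 = 65 (F4). On the B3 string (open MIDI 59), that pitch is 65 − 59 = fret 6.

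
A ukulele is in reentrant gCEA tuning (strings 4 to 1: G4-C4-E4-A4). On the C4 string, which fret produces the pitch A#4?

10

A#4 is 10 semitones above the open C4 (C–C#–D–D#–…–G#–A–A#), so it sits at fret 10.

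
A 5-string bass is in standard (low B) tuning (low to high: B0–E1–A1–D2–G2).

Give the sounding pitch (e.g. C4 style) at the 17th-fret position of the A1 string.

A1 is MIDI 33. Adding 17 gives 50, which is D3.

D3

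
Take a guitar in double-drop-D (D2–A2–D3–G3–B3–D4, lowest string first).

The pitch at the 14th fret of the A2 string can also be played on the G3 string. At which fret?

A2 at fret 14 is A2 + 14 semitones = B3.
The open G3 string is 10 semitones above the open A2, so the same pitch on the G3 string lies at fret 14 − 10 = 4.

4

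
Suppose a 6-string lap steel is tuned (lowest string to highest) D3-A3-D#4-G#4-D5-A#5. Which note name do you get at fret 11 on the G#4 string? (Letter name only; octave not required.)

G

G#4 is MIDI 68. Adding 11 gives 79; 79 mod 12 = 7, i.e. G.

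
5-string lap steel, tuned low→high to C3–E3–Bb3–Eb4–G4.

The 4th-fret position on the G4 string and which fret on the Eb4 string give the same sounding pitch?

G4 at fret 4 is G4 + 4 semitones = B4.
The open Eb4 string is 4 semitones below the open G4, so the same pitch on the Eb4 string lies at fret 4 + 4 = 8.

8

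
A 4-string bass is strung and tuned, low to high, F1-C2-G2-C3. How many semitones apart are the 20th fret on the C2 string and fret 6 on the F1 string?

C2 at fret 20 → Ab3 (MIDI 56); F1 at fret 6 → B1 (MIDI 35).
56 − 35 = 21, so the two pitches are 21 semitones apart, with Ab3 the higher.

21 semitones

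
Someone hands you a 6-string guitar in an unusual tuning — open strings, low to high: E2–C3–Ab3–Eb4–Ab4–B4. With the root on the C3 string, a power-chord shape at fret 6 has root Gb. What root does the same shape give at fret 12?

C

Moving from fret 6 to fret 12 shifts the root by 6 semitones.
Gb up 6 semitones is C.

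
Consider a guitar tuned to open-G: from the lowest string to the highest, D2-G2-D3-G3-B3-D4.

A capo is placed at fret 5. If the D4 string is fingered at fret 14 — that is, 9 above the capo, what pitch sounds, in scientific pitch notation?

The capo raises the open D4 by 5 semitones to G4; fretting 9 more gives D4 + 5 + 9 = D4 + 14 semitones = E5.

E5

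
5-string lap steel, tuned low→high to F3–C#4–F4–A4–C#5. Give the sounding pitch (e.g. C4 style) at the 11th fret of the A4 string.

A4 is MIDI 69. Adding 11 gives 80, which is G#5.
(Equivalently spelled Ab5.)

G#5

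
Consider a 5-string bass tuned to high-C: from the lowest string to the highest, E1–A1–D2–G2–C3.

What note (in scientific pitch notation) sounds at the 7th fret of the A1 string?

E2

The open A1 string plus 7 semitones: A–A#–B–C–C#–D–D#–E.
The walk passes from B into C once, so the octave number goes from 1 to 2.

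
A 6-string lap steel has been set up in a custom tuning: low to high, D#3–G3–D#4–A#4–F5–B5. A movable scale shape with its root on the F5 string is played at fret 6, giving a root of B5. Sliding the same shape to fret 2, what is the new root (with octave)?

G5

Moving from fret 6 to fret 2 shifts the root by -4 semitones.
B5 down 4 semitones is G5.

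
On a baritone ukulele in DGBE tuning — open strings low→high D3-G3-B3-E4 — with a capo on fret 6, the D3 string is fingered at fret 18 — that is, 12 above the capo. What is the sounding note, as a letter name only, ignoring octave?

The capo raises the open D3 by 6 semitones to G#3; fretting 12 more gives D3 + 6 + 12 = D3 + 18 semitones, landing on G#.
(Also written Ab.)

G#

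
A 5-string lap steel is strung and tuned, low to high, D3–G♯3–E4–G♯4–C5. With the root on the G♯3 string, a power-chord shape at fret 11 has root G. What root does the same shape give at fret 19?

D♯

Moving from fret 11 to fret 19 shifts the root by 8 semitones.
G up 8 semitones is D♯.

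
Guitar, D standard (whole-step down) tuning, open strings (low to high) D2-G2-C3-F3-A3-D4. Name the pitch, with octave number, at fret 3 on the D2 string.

The open D2 string plus 3 semitones: D–D#–E–F.
No B→C boundary is crossed, so the octave stays at 2.

F2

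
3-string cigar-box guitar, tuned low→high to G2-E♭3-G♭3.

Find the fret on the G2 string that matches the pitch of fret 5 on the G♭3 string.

16

G♭3 at fret 5 is G♭3 + 5 semitones = B3.
The open G2 string is 11 semitones below the open G♭3, so the same pitch on the G2 string lies at fret 5 + 11 = 16.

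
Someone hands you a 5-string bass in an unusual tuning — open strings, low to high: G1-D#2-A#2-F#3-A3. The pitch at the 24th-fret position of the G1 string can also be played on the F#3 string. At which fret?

Fret 24 on G1 is MIDI 31 + 24 = 55 (G3). On the F#3 string (open MIDI 54), that pitch is 55 − 54 = fret 1.

1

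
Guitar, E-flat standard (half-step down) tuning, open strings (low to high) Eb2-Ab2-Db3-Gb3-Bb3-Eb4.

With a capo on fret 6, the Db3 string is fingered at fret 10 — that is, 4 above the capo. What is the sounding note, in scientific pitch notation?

B3

The capo raises the open Db3 by 6 semitones to G3; fretting 4 more gives Db3 + 6 + 4 = Db3 + 10 semitones = B3.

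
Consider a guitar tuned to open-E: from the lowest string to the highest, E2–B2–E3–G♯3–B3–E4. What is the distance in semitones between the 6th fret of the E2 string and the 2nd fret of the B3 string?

15 semitones

E2 at fret 6 → A♯2 (MIDI 46); B3 at fret 2 → C♯4 (MIDI 61).
46 − 61 = -15, so the two pitches are 15 semitones apart, with C♯4 the higher.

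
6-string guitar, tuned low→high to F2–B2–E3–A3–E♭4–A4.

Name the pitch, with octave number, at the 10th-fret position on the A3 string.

G4

Each fret is one semitone, so A3 + 10 = G4.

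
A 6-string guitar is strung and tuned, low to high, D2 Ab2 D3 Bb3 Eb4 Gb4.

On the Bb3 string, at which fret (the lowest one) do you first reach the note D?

4

From Bb3, count semitones up the chromatic scale until reaching D: Bb–B–C–Db–D — 4 steps.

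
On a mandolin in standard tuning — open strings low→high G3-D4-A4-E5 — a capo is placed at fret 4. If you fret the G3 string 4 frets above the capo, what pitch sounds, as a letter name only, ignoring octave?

The capo raises the open G3 by 4 semitones to B3; fretting 4 more gives G3 + 4 + 4 = G3 + 8 semitones, landing on D#.
(Also written Eb.)

D#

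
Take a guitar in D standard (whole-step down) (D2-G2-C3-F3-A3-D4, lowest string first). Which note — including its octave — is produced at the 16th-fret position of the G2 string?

B3

G2 is MIDI 43. Adding 16 gives 59, which is B3.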